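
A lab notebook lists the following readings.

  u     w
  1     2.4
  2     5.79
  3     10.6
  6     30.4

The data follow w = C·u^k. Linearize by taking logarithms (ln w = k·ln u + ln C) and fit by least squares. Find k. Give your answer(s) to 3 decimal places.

k = 1.421

Taking logs, ln w = k·ln u + ln C, so regress ln w on ln u.
Sums: Σln u = 3.5835, Σ(ln u)² = 4.8978, Σln w = 8.4069, Σln u·ln w = 9.9288.
Normal system: [[4.8978, 3.5835]; [3.5835, 4]]·[k, ln C]ᵀ = [9.9288, 8.4069]ᵀ.
Δ = 4.8978·4 − (3.5835)² = 6.7496; k = (9.9288·4 − 3.5835·8.4069)/6.7496 = 1.42065, ln C = (4.8978·8.4069 − 3.5835·9.9288)/6.7496 = 0.82899.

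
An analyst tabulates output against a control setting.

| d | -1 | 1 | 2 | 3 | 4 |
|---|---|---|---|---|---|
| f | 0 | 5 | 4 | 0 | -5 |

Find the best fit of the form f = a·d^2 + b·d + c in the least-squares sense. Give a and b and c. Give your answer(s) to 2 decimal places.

Sums needed: Σd^2·d^2 = 355, Σd^2·d = 99, Σd^2 = 31, Σd·d = 31, Σd = 9, Σ1 = 5.
And Σd^2·f = -59, Σd·f = -7, Σf = 4.
Normal equations: [[355, 99, 31]; [99, 31, 9]; [31, 9, 5]]·[a, b, c]ᵀ = [-59, -7, 4]ᵀ.
Solving the 3×3 system (Gaussian elimination) gives a = -1567/1358, b = 3271/1358, c = 351/97.

a = -1.15, b = 2.41, c = 3.62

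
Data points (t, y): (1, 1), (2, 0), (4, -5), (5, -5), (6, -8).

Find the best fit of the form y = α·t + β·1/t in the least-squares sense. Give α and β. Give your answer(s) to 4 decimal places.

α = -1.2936, β = 2.8142

With design matrix M, MᵀM = [[82, 5]; [5, 4969/3600]] and Mᵀy = [-92, -31/12]ᵀ.
det = 82·(4969/3600) − 5² = 158729/1800.
α = ((-92)·(4969/3600) − 5·(-31/12))/(158729/1800) = -205324/158729; β = (82·(-31/12) − 5·(-92))/(158729/1800) = 446700/158729.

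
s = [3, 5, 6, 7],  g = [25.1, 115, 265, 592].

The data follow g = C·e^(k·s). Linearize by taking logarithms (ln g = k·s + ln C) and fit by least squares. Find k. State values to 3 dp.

k = 0.791

With ln gᵢ as the transformed response and sᵢ as the regressor:
Over the data: Σs = 21.0000, Σ(s)² = 119.0000, Σln g = 19.9310, Σs·ln g = 111.5562.
Normal system: [[119.0000, 21.0000]; [21.0000, 4]]·[k, ln C]ᵀ = [111.5562, 19.9310]ᵀ.
Solving (det = 35.0000): k = 0.79066, ln C = 0.83181.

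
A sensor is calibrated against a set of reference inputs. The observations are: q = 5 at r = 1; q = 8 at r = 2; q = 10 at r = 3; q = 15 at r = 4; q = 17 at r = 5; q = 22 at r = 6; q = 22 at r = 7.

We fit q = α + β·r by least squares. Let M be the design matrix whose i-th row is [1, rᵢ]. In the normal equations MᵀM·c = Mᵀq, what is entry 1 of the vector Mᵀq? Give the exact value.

99

Entry 1 ↔ basis 1, so (Mᵀq)_{1} = Σᵢ qᵢ = (1)·(5) + (1)·(8) + (1)·(10) + (1)·(15) + (1)·(17) + (1)·(22) + (1)·(22) = 99.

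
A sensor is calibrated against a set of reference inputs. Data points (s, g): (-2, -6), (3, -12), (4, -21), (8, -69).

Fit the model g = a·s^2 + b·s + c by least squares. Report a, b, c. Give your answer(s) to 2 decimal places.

a = -0.99, b = -0.39, c = -2.77

Setting ∂/∂a … = 0 gives: 4449·a + 595·b + 93·c = -4884;  595·a + 93·b + 13·c = -660;  93·a + 13·b + 4·c = -108.
(Σs^2·s^2 = 4449, Σs^2·s = 595, Σs^2 = 93, Σs·s = 93, Σs = 13, Σ1 = 4, Σs^2·g = -4884, Σs·g = -660, Σg = -108.)
Inverting the 3×3 Gram matrix, [a, b, c]ᵀ = [-2997/3035, -1191/3035, -8394/3035]ᵀ.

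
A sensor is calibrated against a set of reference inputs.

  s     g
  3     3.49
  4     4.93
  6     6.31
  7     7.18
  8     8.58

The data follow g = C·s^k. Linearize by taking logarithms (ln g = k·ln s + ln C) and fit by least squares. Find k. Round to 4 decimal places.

Let Y = ln g. Fitting Y = k·ln s + ln C by least squares:
Σln s = 8.3020, Σ(ln s)² = 14.4498, Σln g = 8.8081, Σln s·ln g = 15.1910.
Equations: 14.4498·k + 8.3020·ln C = 15.1910;  8.3020·k + 5·ln C = 8.8081.
Slope k = (n·Σln s·ln g − Σln s·Σln g)/(n·Σ(ln s)² − (Σln s)²) = (5·15.1910 − 8.3020·8.8081)/3.3255 = 0.85100; ln C = (Σln g − k·Σln s)/n = 0.34861.

k = 0.8510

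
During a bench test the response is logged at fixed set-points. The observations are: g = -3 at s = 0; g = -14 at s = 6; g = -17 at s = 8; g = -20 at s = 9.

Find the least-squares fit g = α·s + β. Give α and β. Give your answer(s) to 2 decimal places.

Forming XᵀX = [[181, 23]; [23, 4]] and Xᵀg = [-400, -54]ᵀ gives XᵀX·[α, β]ᵀ = Xᵀg.
det = 181·4 − 23² = 195.
α = ((-400)·4 − 23·(-54))/195 = -358/195; β = (181·(-54) − 23·(-400))/195 = -574/195.

α = -1.84, β = -2.94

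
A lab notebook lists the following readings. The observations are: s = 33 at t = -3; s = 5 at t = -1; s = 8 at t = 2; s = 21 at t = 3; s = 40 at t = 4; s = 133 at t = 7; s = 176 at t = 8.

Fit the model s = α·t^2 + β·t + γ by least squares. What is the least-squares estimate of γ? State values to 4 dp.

γ = 0.0000

Setting ∂/∂α … = 0 gives: 6932·α + 926·β + 152·γ = 18944;  926·α + 152·β + 20·γ = 2474;  152·α + 20·β + 7·γ = 416.
(Σt^2·t^2 = 6932, Σt^2·t = 926, Σt^2 = 152, Σt·t = 152, Σt = 20, Σ1 = 7, Σt^2·s = 18944, Σt·s = 2474, Σs = 416.)
Inverting the 3×3 Gram matrix, [α, β, γ]ᵀ = [3, -2, 0]ᵀ.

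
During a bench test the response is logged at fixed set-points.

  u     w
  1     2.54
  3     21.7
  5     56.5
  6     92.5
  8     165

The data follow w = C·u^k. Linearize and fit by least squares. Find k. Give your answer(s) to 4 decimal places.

k = 1.9977

Linearized form: ln w = k·ln u + ln C. From the 5 transformed points,
Sums: Σln u = 6.5793, Σ(ln u)² = 11.3317, Σln w = 17.6769, Σln u·ln w = 28.6028.
Normal system: [[11.3317, 6.5793]; [6.5793, 5]]·[k, ln C]ᵀ = [28.6028, 17.6769]ᵀ.
Δ = 11.3317·5 − (6.5793)² = 13.3720; k = (28.6028·5 − 6.5793·17.6769)/13.3720 = 1.99771, ln C = (11.3317·17.6769 − 6.5793·28.6028)/13.3720 = 0.90668.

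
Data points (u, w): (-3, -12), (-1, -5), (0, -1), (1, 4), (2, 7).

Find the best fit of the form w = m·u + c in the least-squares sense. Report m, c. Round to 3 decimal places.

Compute the Gram sums: Σu·u = 15, Σu = -1, Σ1 = 5.
Right-hand side: Σu·w = 59, Σw = -7.
XᵀX·[m, c]ᵀ = Xᵀw becomes [[15, -1]; [-1, 5]]·[m, c]ᵀ = [59, -7]ᵀ.
Δ = 15·5 − (-1)² = 74.
m = (59·5 − (-1)·(-7))/74 = 144/37; c = (15·(-7) − (-1)·59)/74 = -23/37.

m = 3.892, c = -0.622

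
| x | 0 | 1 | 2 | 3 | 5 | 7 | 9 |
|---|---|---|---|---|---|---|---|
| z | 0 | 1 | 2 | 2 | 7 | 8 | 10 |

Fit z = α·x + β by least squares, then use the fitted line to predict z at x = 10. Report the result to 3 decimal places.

ẑ = 11.511

The normal equations are: 169·α + 27·β = 192;  27·α + 7·β = 30.
(Σx·x = 169, Σx = 27, Σ1 = 7, Σx·z = 192, Σz = 30.)
Determinant 169·7 − 27² = 454.
α = (192·7 − 27·30)/454 = 267/227; β = (169·30 − 27·192)/454 = -57/227.
At x = 10: ẑ = (267/227)·(10) + (-57/227)·(1) = 2613/227.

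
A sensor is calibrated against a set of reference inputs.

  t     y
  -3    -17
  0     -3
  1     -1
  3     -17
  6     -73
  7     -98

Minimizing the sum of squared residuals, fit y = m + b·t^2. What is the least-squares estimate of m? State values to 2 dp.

m = -0.17

Sums needed: Σ1 = 6, Σt^2 = 104, Σt^2·t^2 = 3860.
Moment sums: Σy = -209, Σt^2·y = -7737.
Normal equations: [[6, 104]; [104, 3860]]·[m, b]ᵀ = [-209, -7737]ᵀ.
Δ = 6·3860 − 104² = 12344.
m = ((-209)·3860 − 104·(-7737))/12344 = -523/3086; b = (6·(-7737) − 104·(-209))/12344 = -12343/6172.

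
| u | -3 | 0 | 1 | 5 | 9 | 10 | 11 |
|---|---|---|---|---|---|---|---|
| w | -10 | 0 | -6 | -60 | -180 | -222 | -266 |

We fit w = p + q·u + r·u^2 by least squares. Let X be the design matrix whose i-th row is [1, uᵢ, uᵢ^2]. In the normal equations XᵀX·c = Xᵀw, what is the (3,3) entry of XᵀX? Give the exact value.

Row 3 ↔ basis u^2, column 3 ↔ basis u^2, so (XᵀX)_{3,3} = Σᵢ (u^2)·(u^2) = (9)·(9) + (0)·(0) + (1)·(1) + (25)·(25) + (81)·(81) + (100)·(100) + (121)·(121) = 31909.

31909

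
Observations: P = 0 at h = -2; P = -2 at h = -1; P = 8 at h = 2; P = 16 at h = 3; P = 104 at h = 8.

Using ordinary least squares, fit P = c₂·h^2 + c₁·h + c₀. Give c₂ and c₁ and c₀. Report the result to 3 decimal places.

c₂ = 1.423, c₁ = 1.836, c₀ = -1.808

From the data, Σh^2·h^2 = 4210, Σh^2·h = 538, Σh^2 = 82, Σh·h = 82, Σh = 10, Σ1 = 5.
Moment sums: Σh^2·P = 6830, Σh·P = 898, ΣP = 126.
Inverting the 3×3 Gram matrix, [c₂, c₁, c₀]ᵀ = [33587/23604, 43333/23604, -508/281]ᵀ.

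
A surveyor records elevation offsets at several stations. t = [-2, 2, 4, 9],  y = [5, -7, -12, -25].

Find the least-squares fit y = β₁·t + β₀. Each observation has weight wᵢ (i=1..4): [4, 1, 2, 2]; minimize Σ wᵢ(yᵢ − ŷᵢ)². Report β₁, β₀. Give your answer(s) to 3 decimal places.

β₁ = -2.739, β₀ = -0.691

Forming XᵀWX = [[214, 20]; [20, 9]] and XᵀWy = [-600, -61]ᵀ gives XᵀWX·[β₁, β₀]ᵀ = XᵀWy.
Δ = 214·9 − 20² = 1526.
β₁ = ((-600)·9 − 20·(-61))/1526 = -2090/763; β₀ = (214·(-61) − 20·(-600))/1526 = -527/763.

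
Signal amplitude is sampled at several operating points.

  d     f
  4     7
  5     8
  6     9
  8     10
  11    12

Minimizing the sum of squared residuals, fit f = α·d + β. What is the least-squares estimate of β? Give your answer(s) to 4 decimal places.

The normal system XᵀX·[α, β]ᵀ = Xᵀf is [[262, 34]; [34, 5]]·[α, β]ᵀ = [334, 46]ᵀ.
det = 262·5 − 34² = 154.
α = (334·5 − 34·46)/154 = 53/77; β = (262·46 − 34·334)/154 = 348/77.

β = 4.5195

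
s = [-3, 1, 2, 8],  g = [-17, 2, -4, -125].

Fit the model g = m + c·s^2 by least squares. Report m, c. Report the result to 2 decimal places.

Setting ∂/∂m … = 0 gives: 4·m + 78·c = -144;  78·m + 4194·c = -8167.
(Σ1 = 4, Σs^2 = 78, Σs^2·s^2 = 4194, Σg = -144, Σs^2·g = -8167.)
Eliminating c: 4194·(row 1) − 78·(row 2) gives 10692·m = 4194·(-144) − 78·(-8167) = 33090, so m = 5515/1782.
Then c = ((-8167) − 78·(5515/1782))/4194 = -5359/2673.

m = 3.09, c = -2.00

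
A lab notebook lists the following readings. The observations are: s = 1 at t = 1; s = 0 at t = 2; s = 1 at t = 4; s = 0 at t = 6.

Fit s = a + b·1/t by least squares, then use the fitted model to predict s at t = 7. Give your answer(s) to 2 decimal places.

Sums needed: Σ1 = 4, Σ1/t = 23/12, Σ1/t·1/t = 193/144.
And Σs = 2, Σ1/t·s = 5/4.
Normal equations: [[4, 23/12]; [23/12, 193/144]]·[a, b]ᵀ = [2, 5/4]ᵀ.
Δ = 4·(193/144) − (23/12)² = 27/16.
a = (2·(193/144) − (23/12)·(5/4))/(27/16) = 41/243; b = (4·(5/4) − (23/12)·2)/(27/16) = 56/81.
At t = 7: ŝ = (41/243)·(1) + (56/81)·(1/7) = 65/243.

ŝ = 0.27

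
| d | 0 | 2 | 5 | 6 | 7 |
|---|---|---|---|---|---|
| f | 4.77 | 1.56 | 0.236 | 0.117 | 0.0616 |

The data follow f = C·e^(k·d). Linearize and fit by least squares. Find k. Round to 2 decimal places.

k = -0.62

With ln fᵢ as the transformed response and dᵢ as the regressor:
Σd = 20.0000, Σ(d)² = 114.0000, Σln f = -4.3696, Σd·ln f = -38.7134.
Normal system: [[114.0000, 20.0000]; [20.0000, 5]]·[k, ln C]ᵀ = [-38.7134, -4.3696]ᵀ.
Solving (det = 170.0000): k = -0.62456, ln C = 1.62434.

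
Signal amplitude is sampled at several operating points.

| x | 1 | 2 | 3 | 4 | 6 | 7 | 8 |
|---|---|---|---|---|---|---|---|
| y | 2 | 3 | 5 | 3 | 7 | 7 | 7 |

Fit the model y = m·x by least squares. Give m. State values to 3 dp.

m = 1.017

From the data, Σx·x = 179.
Moment sums: Σx·y = 182.
m = 182/179 = 1.01676.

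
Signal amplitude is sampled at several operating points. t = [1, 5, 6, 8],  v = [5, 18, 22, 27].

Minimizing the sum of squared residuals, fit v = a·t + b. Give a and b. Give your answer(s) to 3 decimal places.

a = 3.192, b = 2.038

Setting ∂/∂a … = 0 gives: 126·a + 20·b = 443;  20·a + 4·b = 72.
(Σt·t = 126, Σt = 20, Σ1 = 4, Σt·v = 443, Σv = 72.)
Determinant 126·4 − 20² = 104.
a = (443·4 − 20·72)/104 = 83/26; b = (126·72 − 20·443)/104 = 53/26.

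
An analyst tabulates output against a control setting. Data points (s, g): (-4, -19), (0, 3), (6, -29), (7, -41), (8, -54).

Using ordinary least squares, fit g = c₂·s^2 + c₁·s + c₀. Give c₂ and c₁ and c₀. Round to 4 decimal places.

The normal system XᵀX·[c₂, c₁, c₀]ᵀ = Xᵀg is [[8049, 1007, 165]; [1007, 165, 17]; [165, 17, 5]]·[c₂, c₁, c₀]ᵀ = [-6813, -817, -140]ᵀ.
Row-reducing yields c₂ = -207509/200582, c₁ = 225285/200582, c₀ = 232766/100291.

c₂ = -1.0345, c₁ = 1.1232, c₀ = 2.3209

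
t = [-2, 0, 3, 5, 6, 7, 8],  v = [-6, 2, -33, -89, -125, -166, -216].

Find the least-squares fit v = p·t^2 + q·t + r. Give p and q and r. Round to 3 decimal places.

p = -3.087, q = -2.491, r = 1.643

The normal equations are: 8515·p + 1215·q + 187·r = -29004;  1215·p + 187·q + 27·r = -4172;  187·p + 27·q + 7·r = -633.
Inverting the 3×3 Gram matrix, [p, q, r]ᵀ = [-86173/27916, -69539/27916, 11467/6979]ᵀ.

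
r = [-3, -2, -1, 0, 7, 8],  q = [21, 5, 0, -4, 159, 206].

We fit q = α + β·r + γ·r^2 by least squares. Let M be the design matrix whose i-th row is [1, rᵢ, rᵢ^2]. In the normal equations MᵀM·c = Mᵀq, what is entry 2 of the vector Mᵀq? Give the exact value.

2688

Entry 2 ↔ basis r, so (Mᵀq)_{2} = Σᵢ (r)·qᵢ = (-3)·(21) + (-2)·(5) + (-1)·(0) + (0)·(-4) + (7)·(159) + (8)·(206) = 2688.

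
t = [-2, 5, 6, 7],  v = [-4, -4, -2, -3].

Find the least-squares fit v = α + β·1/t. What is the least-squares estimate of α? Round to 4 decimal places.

With design matrix M, MᵀM = [[4, 1/105]; [1/105, 7457/22050]] and Mᵀv = [-13, 46/105]ᵀ.
det = 4·(7457/22050) − (1/105)² = 1657/1225.
α = ((-13)·(7457/22050) − (1/105)·(46/105))/(1657/1225) = -97033/29826; β = (4·(46/105) − (1/105)·(-13))/(1657/1225) = 6895/4971.

α = -3.2533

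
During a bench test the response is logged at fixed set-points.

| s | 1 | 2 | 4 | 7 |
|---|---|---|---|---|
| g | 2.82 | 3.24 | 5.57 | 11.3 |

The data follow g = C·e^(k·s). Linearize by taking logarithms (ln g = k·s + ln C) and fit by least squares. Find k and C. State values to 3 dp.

k = 0.238, C = 2.132

Linearized form: ln g = k·s + ln C. From the 4 transformed points,
AᵀA = [[70.0000, 14.0000]; [14.0000, 4]], rhs = [27.2311, 6.3545]ᵀ  (here Σs = 14.0000, Σ(s)² = 70.0000, Σln g = 6.3545, Σs·ln g = 27.2311).
Slope k = (n·Σs·ln g − Σs·Σln g)/(n·Σ(s)² − (Σs)²) = (4·27.2311 − 14.0000·6.3545)/84.0000 = 0.23763; ln C = (Σln g − k·Σs)/n = 0.75691, so C = exp(0.75691) = 2.13168.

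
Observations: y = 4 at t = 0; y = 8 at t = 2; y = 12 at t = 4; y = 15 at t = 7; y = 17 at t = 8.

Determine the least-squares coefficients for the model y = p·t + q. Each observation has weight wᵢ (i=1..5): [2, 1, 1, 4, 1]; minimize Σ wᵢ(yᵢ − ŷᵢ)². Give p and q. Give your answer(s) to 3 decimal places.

With design matrix A, AᵀWA = [[280, 42]; [42, 9]] and AᵀWy = [620, 105]ᵀ.
Eliminating q: 9·(row 1) − 42·(row 2) gives 756·p = 9·620 − 42·105 = 1170, so p = 65/42.
Then q = (105 − 42·(65/42))/9 = 40/9.

p = 1.548, q = 4.444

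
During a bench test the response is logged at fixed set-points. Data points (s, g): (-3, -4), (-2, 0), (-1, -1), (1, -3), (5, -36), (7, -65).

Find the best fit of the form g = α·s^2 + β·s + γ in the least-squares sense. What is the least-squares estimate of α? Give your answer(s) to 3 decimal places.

Setting ∂/∂α … = 0 gives: 3125·α + 433·β + 89·γ = -4125;  433·α + 89·β + 7·γ = -625;  89·α + 7·β + 6·γ = -109.
Inverting the 3×3 Gram matrix, [α, β, γ]ᵀ = [-5831/5631, -54676/28155, -5076/9385]ᵀ.

α = -1.036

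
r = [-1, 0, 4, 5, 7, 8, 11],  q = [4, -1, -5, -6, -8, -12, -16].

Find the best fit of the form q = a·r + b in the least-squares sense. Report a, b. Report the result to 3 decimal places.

Setting ∂/∂a … = 0 gives: 276·a + 34·b = -382;  34·a + 7·b = -44.
Eliminating b: 7·(row 1) − 34·(row 2) gives 776·a = 7·(-382) − 34·(-44) = -1178, so a = -589/388.
Then b = ((-44) − 34·(-589/388))/7 = 211/194.

a = -1.518, b = 1.088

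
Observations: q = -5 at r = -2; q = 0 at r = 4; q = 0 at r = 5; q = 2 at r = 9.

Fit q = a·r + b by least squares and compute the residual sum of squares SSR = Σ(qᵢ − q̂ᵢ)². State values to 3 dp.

SSR = 0.944

XᵀX·[a, b]ᵀ = Xᵀq reads: 126·a + 16·b = 28;  16·a + 4·b = -3.
(Σr·r = 126, Σr = 16, Σ1 = 4, Σr·q = 28, Σq = -3.)
det = 126·4 − 16² = 248.
a = (28·4 − 16·(-3))/248 = 20/31; b = (126·(-3) − 16·28)/248 = -413/124.
Residuals: -47/124, 3/4, 13/124, -59/124; SSR = 117/124.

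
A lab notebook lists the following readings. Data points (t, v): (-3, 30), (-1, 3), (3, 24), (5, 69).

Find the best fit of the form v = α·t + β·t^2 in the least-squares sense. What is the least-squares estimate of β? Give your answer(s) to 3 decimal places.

β = 2.966

AᵀA·[α, β]ᵀ = Aᵀv reads: 44·α + 124·β = 324;  124·α + 788·β = 2214.
Eliminating β: 788·(row 1) − 124·(row 2) gives 19296·α = 788·324 − 124·2214 = -19224, so α = -267/268.
Then β = (2214 − 124·(-267/268))/788 = 795/268.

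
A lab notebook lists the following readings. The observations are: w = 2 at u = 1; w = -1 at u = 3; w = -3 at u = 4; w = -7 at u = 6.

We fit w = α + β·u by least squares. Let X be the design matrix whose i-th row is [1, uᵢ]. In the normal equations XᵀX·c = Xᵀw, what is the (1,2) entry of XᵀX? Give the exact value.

Row 1 ↔ basis 1, column 2 ↔ basis u, so (XᵀX)_{1,2} = Σᵢ u = (1)·(1) + (1)·(3) + (1)·(4) + (1)·(6) = 14.

14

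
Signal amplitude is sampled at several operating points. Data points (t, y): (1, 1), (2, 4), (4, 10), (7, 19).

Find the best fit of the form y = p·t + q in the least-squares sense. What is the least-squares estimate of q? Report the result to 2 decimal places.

q = -2.00

Entries of XᵀX: Σt·t = 70, Σt = 14, Σ1 = 4.
Moment sums: Σt·y = 182, Σy = 34.
Normal equations: [[70, 14]; [14, 4]]·[p, q]ᵀ = [182, 34]ᵀ.
Eliminating q: 4·(row 1) − 14·(row 2) gives 84·p = 4·182 − 14·34 = 252, so p = 3.
Then q = (34 − 14·3)/4 = -2.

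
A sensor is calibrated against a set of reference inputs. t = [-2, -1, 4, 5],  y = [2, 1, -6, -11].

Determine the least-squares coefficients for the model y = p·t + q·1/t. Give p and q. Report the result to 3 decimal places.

p = -1.965, q = 1.597

With design matrix A, AᵀA = [[46, 4]; [4, 541/400]] and Aᵀy = [-84, -57/10]ᵀ.
det = 46·(541/400) − 4² = 9243/200.
p = ((-84)·(541/400) − 4·(-57/10))/(9243/200) = -2018/1027; q = (46·(-57/10) − 4·(-84))/(9243/200) = 1640/1027.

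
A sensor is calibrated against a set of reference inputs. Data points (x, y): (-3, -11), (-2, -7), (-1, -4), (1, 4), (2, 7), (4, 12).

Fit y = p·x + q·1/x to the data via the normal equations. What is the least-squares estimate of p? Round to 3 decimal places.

p = 3.175

AᵀA·[p, q]ᵀ = Aᵀy reads: 35·p + 6·q = 117;  6·p + (385/144)·q = 65/3.
Eliminating q: (385/144)·(row 1) − 6·(row 2) gives (8291/144)·p = (385/144)·117 − 6·(65/3) = 2925/16, so p = 26325/8291.
Then q = ((65/3) − 6·(26325/8291))/(385/144) = 8112/8291.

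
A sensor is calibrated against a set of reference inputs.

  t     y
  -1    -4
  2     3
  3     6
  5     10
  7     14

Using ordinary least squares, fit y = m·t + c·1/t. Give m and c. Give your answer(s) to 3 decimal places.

Forming MᵀM = [[88, 5]; [5, 62689/44100]] and Mᵀy = [176, 23/2]ᵀ gives MᵀM·[m, c]ᵀ = Mᵀy.
Determinant 88·(62689/44100) − 5² = 1103533/11025.
m = (176·(62689/44100) − 5·(23/2))/(1103533/11025) = 4248757/2207066; c = (88·(23/2) − 5·176)/(1103533/11025) = 1455300/1103533.

m = 1.925, c = 1.319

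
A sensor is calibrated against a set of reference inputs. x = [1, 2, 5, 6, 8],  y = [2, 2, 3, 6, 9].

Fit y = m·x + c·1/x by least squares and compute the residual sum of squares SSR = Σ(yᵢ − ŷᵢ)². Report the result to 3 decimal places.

SSR = 5.482

Normal-equation sums: Σx·x = 130, Σx·1/x = 5, Σ1/x·1/x = 19201/14400.
Right-hand side: Σx·y = 129, Σ1/x·y = 229/40.
det = 130·(19201/14400) − 5² = 213613/1440.
m = (129·(19201/14400) − 5·(229/40))/(213613/1440) = 2064729/2136130; c = (130·(229/40) − 5·129)/(213613/1440) = 142920/213613.
Residuals: 778331/2136130, -285899/1068065, -840219/427226, 95103/1068065, 1264344/1068065; SSR = 11709209/2136130.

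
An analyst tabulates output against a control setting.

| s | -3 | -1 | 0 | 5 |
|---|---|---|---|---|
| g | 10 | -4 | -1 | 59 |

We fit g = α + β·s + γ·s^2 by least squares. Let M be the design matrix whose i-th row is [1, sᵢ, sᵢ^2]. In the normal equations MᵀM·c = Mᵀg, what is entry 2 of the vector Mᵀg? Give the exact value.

269

Entry 2 ↔ basis s, so (Mᵀg)_{2} = Σᵢ (s)·gᵢ = (-3)·(10) + (-1)·(-4) + (0)·(-1) + (5)·(59) = 269.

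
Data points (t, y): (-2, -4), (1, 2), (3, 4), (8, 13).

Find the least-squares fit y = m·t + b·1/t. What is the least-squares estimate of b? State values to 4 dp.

b = 0.4240

Compute the Gram sums: Σt·t = 78, Σt·1/t = 4, Σ1/t·1/t = 793/576.
And Σt·y = 126, Σ1/t·y = 167/24.
So AᵀA·[m, b]ᵀ = Aᵀy: [[78, 4]; [4, 793/576]]·[m, b]ᵀ = [126, 167/24]ᵀ.
Eliminating b: (793/576)·(row 1) − 4·(row 2) gives (8773/96)·m = (793/576)·126 − 4·(167/24) = 13981/96, so m = 451/283.
Then b = ((167/24) − 4·(451/283))/(793/576) = 120/283.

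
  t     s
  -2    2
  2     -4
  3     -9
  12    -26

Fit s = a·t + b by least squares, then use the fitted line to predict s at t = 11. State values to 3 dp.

ŝ = -23.940

From the data, Σt·t = 161, Σt = 15, Σ1 = 4.
Right-hand side: Σt·s = -351, Σs = -37.
Normal equations: [[161, 15]; [15, 4]]·[a, b]ᵀ = [-351, -37]ᵀ.
Determinant 161·4 − 15² = 419.
a = ((-351)·4 − 15·(-37))/419 = -849/419; b = (161·(-37) − 15·(-351))/419 = -692/419.
At t = 11: ŝ = (-849/419)·(11) + (-692/419)·(1) = -10031/419.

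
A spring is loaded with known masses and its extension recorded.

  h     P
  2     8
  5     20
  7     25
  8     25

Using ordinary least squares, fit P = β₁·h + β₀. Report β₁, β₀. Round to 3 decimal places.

β₁ = 2.952, β₀ = 3.262

The normal equations are: 142·β₁ + 22·β₀ = 491;  22·β₁ + 4·β₀ = 78.
Determinant 142·4 − 22² = 84.
β₁ = (491·4 − 22·78)/84 = 62/21; β₀ = (142·78 − 22·491)/84 = 137/42.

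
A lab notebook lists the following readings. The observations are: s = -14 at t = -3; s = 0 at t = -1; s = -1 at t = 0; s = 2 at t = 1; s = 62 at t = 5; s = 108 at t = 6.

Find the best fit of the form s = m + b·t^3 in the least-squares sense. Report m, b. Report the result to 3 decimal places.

Compute the Gram sums: Σ1 = 6, Σt^3 = 314, Σt^3·t^3 = 63012.
And Σs = 157, Σt^3·s = 31458.
Eliminating b: 63012·(row 1) − 314·(row 2) gives 279476·m = 63012·157 − 314·31458 = 15072, so m = 3768/69869.
Then b = (31458 − 314·(3768/69869))/63012 = 69725/139738.

m = 0.054, b = 0.499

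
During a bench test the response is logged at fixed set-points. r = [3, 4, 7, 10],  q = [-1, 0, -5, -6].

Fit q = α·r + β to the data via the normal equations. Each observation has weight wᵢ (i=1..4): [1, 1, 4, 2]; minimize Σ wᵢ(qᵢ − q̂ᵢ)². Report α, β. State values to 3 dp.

With design matrix M, MᵀWM = [[421, 55]; [55, 8]] and MᵀWq = [-263, -33]ᵀ.
det = 421·8 − 55² = 343.
α = ((-263)·8 − 55·(-33))/343 = -289/343; β = (421·(-33) − 55·(-263))/343 = 572/343.

α = -0.843, β = 1.668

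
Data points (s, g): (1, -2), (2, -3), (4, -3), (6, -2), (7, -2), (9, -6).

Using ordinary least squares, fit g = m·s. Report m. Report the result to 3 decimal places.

m = -0.535

With design matrix M, MᵀM = [[187]] and Mᵀg = [-100]ᵀ.
Hence m = -100 / 187 ≈ -0.534759.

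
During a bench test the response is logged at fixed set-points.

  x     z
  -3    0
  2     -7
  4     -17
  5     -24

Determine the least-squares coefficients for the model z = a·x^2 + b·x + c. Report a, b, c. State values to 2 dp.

a = -0.53, b = -1.92, c = -0.95

With design matrix A, AᵀA = [[978, 170, 54]; [170, 54, 8]; [54, 8, 4]] and Aᵀz = [-900, -202, -48]ᵀ.
Row-reducing yields a = -1502/2809, b = -5385/2809, c = -2661/2809.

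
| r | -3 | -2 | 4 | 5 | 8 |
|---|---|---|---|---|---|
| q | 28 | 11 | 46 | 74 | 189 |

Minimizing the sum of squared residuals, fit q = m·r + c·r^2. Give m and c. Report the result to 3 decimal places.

Entries of MᵀM: Σr·r = 118, Σr·r^2 = 666, Σr^2·r^2 = 5074.
For Mᵀq: Σr·q = 1960, Σr^2·q = 14978.
Eliminating c: 5074·(row 1) − 666·(row 2) gives 155176·m = 5074·1960 − 666·14978 = -30308, so m = -7577/38794.
Then c = (14978 − 666·(-7577/38794))/5074 = 115511/38794.

m = -0.195, c = 2.978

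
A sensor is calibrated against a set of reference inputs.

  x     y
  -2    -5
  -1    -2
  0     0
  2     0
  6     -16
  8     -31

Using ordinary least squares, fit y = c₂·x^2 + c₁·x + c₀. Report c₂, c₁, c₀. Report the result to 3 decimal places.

c₂ = -0.636, c₁ = 1.204, c₀ = -0.049

The normal system AᵀA·[c₂, c₁, c₀]ᵀ = Aᵀy is [[5425, 727, 109]; [727, 109, 13]; [109, 13, 6]]·[c₂, c₁, c₀]ᵀ = [-2582, -332, -54]ᵀ.
Row-reducing yields c₂ = -4777/7508, c₁ = 9037/7508, c₀ = -185/3754.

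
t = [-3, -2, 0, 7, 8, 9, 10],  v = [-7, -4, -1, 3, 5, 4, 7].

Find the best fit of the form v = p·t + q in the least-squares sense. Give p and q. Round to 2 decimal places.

p = 0.89, q = -2.70

Normal-equation sums: Σt·t = 307, Σt = 29, Σ1 = 7.
For Xᵀv: Σt·v = 196, Σv = 7.
So XᵀX·[p, q]ᵀ = Xᵀv: [[307, 29]; [29, 7]]·[p, q]ᵀ = [196, 7]ᵀ.
Determinant 307·7 − 29² = 1308.
p = (196·7 − 29·7)/1308 = 1169/1308; q = (307·7 − 29·196)/1308 = -3535/1308.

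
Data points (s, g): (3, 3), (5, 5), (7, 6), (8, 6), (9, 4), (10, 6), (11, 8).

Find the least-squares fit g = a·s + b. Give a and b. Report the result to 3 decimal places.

a = 0.425, b = 2.210

Entries of MᵀM: Σs·s = 449, Σs = 53, Σ1 = 7.
Moment sums: Σs·g = 308, Σg = 38.
So MᵀM·[a, b]ᵀ = Mᵀg: [[449, 53]; [53, 7]]·[a, b]ᵀ = [308, 38]ᵀ.
Determinant 449·7 − 53² = 334.
a = (308·7 − 53·38)/334 = 71/167; b = (449·38 − 53·308)/334 = 369/167.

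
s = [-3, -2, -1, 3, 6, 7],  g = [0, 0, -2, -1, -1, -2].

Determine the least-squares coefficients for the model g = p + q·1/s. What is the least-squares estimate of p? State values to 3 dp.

p = -0.996

Forming XᵀX = [[6, -25/21]; [-25/21, 149/98]] and Xᵀg = [-6, 17/14]ᵀ gives XᵀX·[p, q]ᵀ = Xᵀg.
Δ = 6·(149/98) − (-25/21)² = 3398/441.
p = ((-6)·(149/98) − (-25/21)·(17/14))/(3398/441) = -6771/6796; q = (6·(17/14) − (-25/21)·(-6))/(3398/441) = 63/3398.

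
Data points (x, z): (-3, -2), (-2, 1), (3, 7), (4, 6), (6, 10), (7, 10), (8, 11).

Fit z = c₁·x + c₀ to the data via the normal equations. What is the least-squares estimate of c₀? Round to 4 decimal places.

With design matrix M, MᵀM = [[187, 23]; [23, 7]] and Mᵀz = [267, 43]ᵀ.
Determinant 187·7 − 23² = 780.
c₁ = (267·7 − 23·43)/780 = 44/39; c₀ = (187·43 − 23·267)/780 = 95/39.

c₀ = 2.4359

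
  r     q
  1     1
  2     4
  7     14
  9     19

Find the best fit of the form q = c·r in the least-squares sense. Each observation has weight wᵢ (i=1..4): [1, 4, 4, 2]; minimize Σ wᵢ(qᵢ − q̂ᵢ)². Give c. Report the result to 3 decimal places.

c = 2.045

Entries of MᵀWM: Σwᵢ·r·r = 375.
And Σwᵢ·r·q = 767.
MᵀWM·[c]ᵀ = MᵀWq becomes [[375]]·[c]ᵀ = [767]ᵀ.
c = 767/375 = 2.04533.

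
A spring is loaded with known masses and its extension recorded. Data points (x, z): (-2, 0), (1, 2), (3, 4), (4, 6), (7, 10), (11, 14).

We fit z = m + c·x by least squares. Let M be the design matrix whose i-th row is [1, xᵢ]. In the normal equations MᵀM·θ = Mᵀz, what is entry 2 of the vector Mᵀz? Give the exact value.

Entry 2 ↔ basis x, so (Mᵀz)_{2} = Σᵢ (x)·zᵢ = (-2)·(0) + (1)·(2) + (3)·(4) + (4)·(6) + (7)·(10) + (11)·(14) = 262.

262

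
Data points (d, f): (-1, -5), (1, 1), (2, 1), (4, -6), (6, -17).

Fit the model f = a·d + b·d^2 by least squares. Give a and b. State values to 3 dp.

From the data, Σd·d = 58, Σd·d^2 = 288, Σd^2·d^2 = 1570.
Moment sums: Σd·f = -118, Σd^2·f = -708.
So AᵀA·[a, b]ᵀ = Aᵀf: [[58, 288]; [288, 1570]]·[a, b]ᵀ = [-118, -708]ᵀ.
det = 58·1570 − 288² = 8116.
a = ((-118)·1570 − 288·(-708))/8116 = 4661/2029; b = (58·(-708) − 288·(-118))/8116 = -1770/2029.

a = 2.297, b = -0.872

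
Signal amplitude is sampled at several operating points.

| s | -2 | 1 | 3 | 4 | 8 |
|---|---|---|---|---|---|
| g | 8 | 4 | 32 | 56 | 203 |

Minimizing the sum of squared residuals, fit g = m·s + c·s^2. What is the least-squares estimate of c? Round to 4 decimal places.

The normal system MᵀM·[m, c]ᵀ = Mᵀg is [[94, 596]; [596, 4450]]·[m, c]ᵀ = [1932, 14212]ᵀ.
Eliminating c: 4450·(row 1) − 596·(row 2) gives 63084·m = 4450·1932 − 596·14212 = 127048, so m = 31762/15771.
Then c = (14212 − 596·(31762/15771))/4450 = 46114/15771.

c = 2.9240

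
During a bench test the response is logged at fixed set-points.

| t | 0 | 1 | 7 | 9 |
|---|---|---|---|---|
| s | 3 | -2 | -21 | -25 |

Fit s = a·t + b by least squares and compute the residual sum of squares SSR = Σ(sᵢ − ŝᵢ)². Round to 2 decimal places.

SSR = 4.28

Forming AᵀA = [[131, 17]; [17, 4]] and Aᵀs = [-374, -45]ᵀ gives AᵀA·[a, b]ᵀ = Aᵀs.
det = 131·4 − 17² = 235.
a = ((-374)·4 − 17·(-45))/235 = -731/235; b = (131·(-45) − 17·(-374))/235 = 463/235.
Residuals: 242/235, -202/235, -281/235, 241/235; SSR = 1006/235.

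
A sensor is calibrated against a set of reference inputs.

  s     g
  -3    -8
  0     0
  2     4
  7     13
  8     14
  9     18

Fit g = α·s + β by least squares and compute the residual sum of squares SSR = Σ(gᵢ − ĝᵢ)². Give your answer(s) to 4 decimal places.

Sums needed: Σs·s = 207, Σs = 23, Σ1 = 6.
Moment sums: Σs·g = 397, Σg = 41.
det = 207·6 − 23² = 713.
α = (397·6 − 23·41)/713 = 1439/713; β = (207·41 − 23·397)/713 = -28/31.
Residuals: -743/713, 28/31, 618/713, -160/713, -886/713, 17/23; SSR = 3418/713.

SSR = 4.7938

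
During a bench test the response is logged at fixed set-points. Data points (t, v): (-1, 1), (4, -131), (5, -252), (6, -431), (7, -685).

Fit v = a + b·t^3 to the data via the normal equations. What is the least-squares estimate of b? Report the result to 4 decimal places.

Forming MᵀM = [[5, 747]; [747, 184027]] and Mᵀv = [-1498, -367936]ᵀ gives MᵀM·[a, b]ᵀ = Mᵀv.
Δ = 5·184027 − 747² = 362126.
a = ((-1498)·184027 − 747·(-367936))/362126 = -412127/181063; b = (5·(-367936) − 747·(-1498))/362126 = -360337/181063.

b = -1.9901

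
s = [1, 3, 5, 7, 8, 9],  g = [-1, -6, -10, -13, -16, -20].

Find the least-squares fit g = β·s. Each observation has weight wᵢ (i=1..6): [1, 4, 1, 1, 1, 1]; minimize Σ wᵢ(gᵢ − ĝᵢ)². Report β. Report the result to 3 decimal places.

Sums needed: Σwᵢ·s·s = 256.
And Σwᵢ·s·g = -522.
Normal equations: [[256]]·[β]ᵀ = [-522]ᵀ.
Hence β = -522 / 256 ≈ -2.03906.

β = -2.039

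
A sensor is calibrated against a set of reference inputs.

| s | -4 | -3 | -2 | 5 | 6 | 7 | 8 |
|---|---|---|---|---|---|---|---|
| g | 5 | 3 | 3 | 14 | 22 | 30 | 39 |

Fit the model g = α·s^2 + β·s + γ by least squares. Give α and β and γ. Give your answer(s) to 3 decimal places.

α = 0.544, β = 0.486, γ = -0.391

The normal system MᵀM·[α, β, γ]ᵀ = Mᵀg is [[8771, 1097, 203]; [1097, 203, 17]; [203, 17, 7]]·[α, β, γ]ᵀ = [5227, 689, 116]ᵀ.
Solving the 3×3 system (Gaussian elimination) gives α = 12091/22218, β = 3085/6348, γ = -5785/14812.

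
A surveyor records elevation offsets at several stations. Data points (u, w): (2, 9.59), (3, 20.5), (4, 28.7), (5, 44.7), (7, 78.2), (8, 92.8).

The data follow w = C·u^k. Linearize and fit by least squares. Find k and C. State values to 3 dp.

k = 1.634, C = 3.172

Taking logs, ln w = k·ln u + ln C, so regress ln w on ln u.
Σln u = 8.8128, Σ(ln u)² = 14.3101, Σln w = 21.3277, Σln u·ln w = 33.5583.
Equations: 14.3101·k + 8.8128·ln C = 33.5583;  8.8128·k + 6·ln C = 21.3277.
Slope k = (n·Σln u·ln w − Σln u·Σln w)/(n·Σ(ln u)² − (Σln u)²) = (6·33.5583 − 8.8128·21.3277)/8.1947 = 1.63421; ln C = (Σln w − k·Σln u)/n = 1.15428, so C = exp(1.15428) = 3.17173.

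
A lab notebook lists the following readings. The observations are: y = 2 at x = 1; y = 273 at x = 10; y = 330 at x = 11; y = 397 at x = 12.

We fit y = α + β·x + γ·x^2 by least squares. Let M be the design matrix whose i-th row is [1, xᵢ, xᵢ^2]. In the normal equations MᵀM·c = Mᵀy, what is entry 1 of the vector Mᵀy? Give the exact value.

Entry 1 ↔ basis 1, so (Mᵀy)_{1} = Σᵢ yᵢ = (1)·(2) + (1)·(273) + (1)·(330) + (1)·(397) = 1002.

1002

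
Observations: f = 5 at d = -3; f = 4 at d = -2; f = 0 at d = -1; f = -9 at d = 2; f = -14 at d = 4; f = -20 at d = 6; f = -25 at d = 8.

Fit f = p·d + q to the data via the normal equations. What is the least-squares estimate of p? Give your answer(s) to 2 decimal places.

p = -2.82

Entries of AᵀA: Σd·d = 134, Σd = 14, Σ1 = 7.
For Aᵀf: Σd·f = -417, Σf = -59.
Normal equations: [[134, 14]; [14, 7]]·[p, q]ᵀ = [-417, -59]ᵀ.
Determinant 134·7 − 14² = 742.
p = ((-417)·7 − 14·(-59))/742 = -299/106; q = (134·(-59) − 14·(-417))/742 = -1034/371.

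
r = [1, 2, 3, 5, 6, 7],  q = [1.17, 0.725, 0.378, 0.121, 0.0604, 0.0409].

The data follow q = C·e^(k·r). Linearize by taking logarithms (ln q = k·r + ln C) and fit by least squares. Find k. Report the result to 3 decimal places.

k = -0.578

With ln qᵢ as the transformed response and rᵢ as the regressor:
AᵀA = [[124.0000, 24.0000]; [24.0000, 6]], rhs = [-53.1815, -9.2528]ᵀ  (here Σr = 24.0000, Σ(r)² = 124.0000, Σln q = -9.2528, Σr·ln q = -53.1815).
Δ = 124.0000·6 − (24.0000)² = 168.0000; k = (-53.1815·6 − 24.0000·-9.2528)/168.0000 = -0.57751, ln C = (124.0000·-9.2528 − 24.0000·-53.1815)/168.0000 = 0.76792.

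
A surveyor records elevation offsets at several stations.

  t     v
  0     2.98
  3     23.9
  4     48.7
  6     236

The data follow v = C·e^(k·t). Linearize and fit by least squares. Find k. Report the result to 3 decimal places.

k = 0.725

Linearized form: ln v = k·t + ln C. From the 4 transformed points,
Over the data: Σt = 13.0000, Σ(t)² = 61.0000, Σln v = 13.6153, Σt·ln v = 57.8473.
Normal system: [[61.0000, 13.0000]; [13.0000, 4]]·[k, ln C]ᵀ = [57.8473, 13.6153]ᵀ.
Slope k = (n·Σt·ln v − Σt·Σln v)/(n·Σ(t)² − (Σt)²) = (4·57.8473 − 13.0000·13.6153)/75.0000 = 0.72520; ln C = (Σln v − k·Σt)/n = 1.04691.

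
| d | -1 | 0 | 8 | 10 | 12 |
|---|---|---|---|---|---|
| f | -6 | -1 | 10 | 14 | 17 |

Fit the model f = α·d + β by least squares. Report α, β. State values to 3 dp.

α = 1.653, β = -2.790

The normal system XᵀX·[α, β]ᵀ = Xᵀf is [[309, 29]; [29, 5]]·[α, β]ᵀ = [430, 34]ᵀ.
Δ = 309·5 − 29² = 704.
α = (430·5 − 29·34)/704 = 291/176; β = (309·34 − 29·430)/704 = -491/176.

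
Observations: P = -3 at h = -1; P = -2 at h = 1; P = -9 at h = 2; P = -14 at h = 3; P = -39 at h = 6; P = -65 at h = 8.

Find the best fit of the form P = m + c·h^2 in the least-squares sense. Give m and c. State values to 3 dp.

m = -3.334, c = -0.974

The normal equations are: 6·m + 115·c = -132;  115·m + 5491·c = -5731.
Determinant 6·5491 − 115² = 19721.
m = ((-132)·5491 − 115·(-5731))/19721 = -65747/19721; c = (6·(-5731) − 115·(-132))/19721 = -19206/19721.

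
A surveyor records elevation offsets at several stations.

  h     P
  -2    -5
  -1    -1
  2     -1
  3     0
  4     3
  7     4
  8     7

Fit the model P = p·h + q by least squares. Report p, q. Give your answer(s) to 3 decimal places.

p = 1.000, q = -2.000

AᵀA·[p, q]ᵀ = AᵀP reads: 147·p + 21·q = 105;  21·p + 7·q = 7.
(Σh·h = 147, Σh = 21, Σ1 = 7, Σh·P = 105, ΣP = 7.)
Δ = 147·7 − 21² = 588.
p = (105·7 − 21·7)/588 = 1; q = (147·7 − 21·105)/588 = -2.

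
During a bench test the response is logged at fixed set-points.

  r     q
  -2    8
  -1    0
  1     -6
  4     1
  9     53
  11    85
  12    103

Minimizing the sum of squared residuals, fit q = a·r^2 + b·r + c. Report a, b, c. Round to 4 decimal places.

Forming XᵀX = [[42212, 3844, 368]; [3844, 368, 34]; [368, 34, 7]] and Xᵀq = [29452, 2630, 244]ᵀ gives XᵀX·[a, b, c]ᵀ = Xᵀq.
Row-reducing yields a = 116947/119288, b = -335979/119288, c = -179067/59644.

a = 0.9804, b = -2.8165, c = -3.0023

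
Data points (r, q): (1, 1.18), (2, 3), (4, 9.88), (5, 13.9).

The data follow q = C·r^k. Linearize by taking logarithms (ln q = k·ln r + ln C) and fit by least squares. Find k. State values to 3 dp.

Linearized form: ln q = k·ln r + ln C. From the 4 transformed points,
Sums: Σln r = 3.6889, Σ(ln r)² = 4.9926, Σln q = 6.1865, Σln r·ln q = 8.1727.
Normal system: [[4.9926, 3.6889]; [3.6889, 4]]·[k, ln C]ᵀ = [8.1727, 6.1865]ᵀ.
Solving (det = 6.3624): k = 1.55121, ln C = 0.11608.

k = 1.551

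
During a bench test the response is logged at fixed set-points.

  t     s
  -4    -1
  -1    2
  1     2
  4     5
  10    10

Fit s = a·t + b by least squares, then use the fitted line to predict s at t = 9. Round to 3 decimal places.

From the data, Σt·t = 134, Σt = 10, Σ1 = 5.
Right-hand side: Σt·s = 124, Σs = 18.
Δ = 134·5 − 10² = 570.
a = (124·5 − 10·18)/570 = 44/57; b = (134·18 − 10·124)/570 = 586/285.
At t = 9: ŝ = (44/57)·(9) + (586/285)·(1) = 2566/285.

ŝ = 9.004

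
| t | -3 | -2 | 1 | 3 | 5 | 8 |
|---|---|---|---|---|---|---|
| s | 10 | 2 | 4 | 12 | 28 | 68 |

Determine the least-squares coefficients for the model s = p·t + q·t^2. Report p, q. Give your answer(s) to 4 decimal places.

The normal system MᵀM·[p, q]ᵀ = Mᵀs is [[112, 630]; [630, 4900]]·[p, q]ᵀ = [690, 5262]ᵀ.
Determinant 112·4900 − 630² = 151900.
p = (690·4900 − 630·5262)/151900 = 471/1085; q = (112·5262 − 630·690)/151900 = 789/775.

p = 0.4341, q = 1.0181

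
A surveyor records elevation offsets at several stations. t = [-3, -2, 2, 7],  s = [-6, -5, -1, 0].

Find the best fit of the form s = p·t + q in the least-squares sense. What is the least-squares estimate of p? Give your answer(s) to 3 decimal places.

Forming AᵀA = [[66, 4]; [4, 4]] and Aᵀs = [26, -12]ᵀ gives AᵀA·[p, q]ᵀ = Aᵀs.
Δ = 66·4 − 4² = 248.
p = (26·4 − 4·(-12))/248 = 19/31; q = (66·(-12) − 4·26)/248 = -112/31.

p = 0.613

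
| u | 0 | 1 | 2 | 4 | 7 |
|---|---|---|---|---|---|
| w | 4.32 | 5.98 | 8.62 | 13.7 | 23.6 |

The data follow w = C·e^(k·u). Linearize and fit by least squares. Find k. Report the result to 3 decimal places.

k = 0.240

Taking logs, ln w = k·u + ln C, so regress ln w on u.
Over the data: Σu = 14.0000, Σ(u)² = 70.0000, Σln w = 11.1844, Σu·ln w = 38.6949.
Normal system: [[70.0000, 14.0000]; [14.0000, 5]]·[k, ln C]ᵀ = [38.6949, 11.1844]ᵀ.
Δ = 70.0000·5 − (14.0000)² = 154.0000; k = (38.6949·5 − 14.0000·11.1844)/154.0000 = 0.23956, ln C = (70.0000·11.1844 − 14.0000·38.6949)/154.0000 = 1.56610.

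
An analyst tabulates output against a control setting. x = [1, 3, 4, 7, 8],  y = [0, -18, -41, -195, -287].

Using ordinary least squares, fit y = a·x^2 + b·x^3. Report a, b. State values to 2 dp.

From the data, Σx^2·x^2 = 6835, Σx^2·x^3 = 50843, Σx^3·x^3 = 384619.
Moment sums: Σx^2·y = -28741, Σx^3·y = -216939.
Δ = 6835·384619 − 50843² = 43860216.
a = ((-28741)·384619 − 50843·(-216939))/43860216 = -12252551/21930108; b = (6835·(-216939) − 50843·(-28741))/43860216 = -10749701/21930108.

a = -0.56, b = -0.49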